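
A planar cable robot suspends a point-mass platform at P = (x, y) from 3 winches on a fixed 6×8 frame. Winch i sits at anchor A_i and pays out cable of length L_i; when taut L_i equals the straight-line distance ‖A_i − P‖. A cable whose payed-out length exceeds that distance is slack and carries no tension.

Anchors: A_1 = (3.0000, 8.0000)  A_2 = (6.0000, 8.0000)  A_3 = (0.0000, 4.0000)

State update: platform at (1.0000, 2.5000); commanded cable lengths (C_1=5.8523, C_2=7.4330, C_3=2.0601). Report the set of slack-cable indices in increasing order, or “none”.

cable 1: √((2.0000)²+(5.5000)²)=5.8523, C_1=5.8523: taut
cable 2: √((5.0000)²+(5.5000)²)=7.4330, C_2=7.4330: taut
cable 3: √((-1.0000)²+(1.5000)²)=1.8028, C_3=2.0601: slack

3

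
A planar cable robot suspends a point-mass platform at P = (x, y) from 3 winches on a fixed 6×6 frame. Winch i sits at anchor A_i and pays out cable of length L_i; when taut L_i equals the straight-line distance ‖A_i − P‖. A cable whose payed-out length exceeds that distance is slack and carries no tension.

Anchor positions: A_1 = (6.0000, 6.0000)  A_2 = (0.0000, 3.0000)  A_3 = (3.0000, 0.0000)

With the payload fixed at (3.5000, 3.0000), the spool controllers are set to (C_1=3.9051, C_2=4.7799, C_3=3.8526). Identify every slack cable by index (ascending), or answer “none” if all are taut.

2, 3

cable 1: L_1 = ‖A_1−P‖ = 3.9051;  C_1 = 3.9051 → taut
cable 2: L_2 = ‖A_2−P‖ = 3.5000;  C_2 = 4.7799 → slack
cable 3: L_3 = ‖A_3−P‖ = 3.0414;  C_3 = 3.8526 → slack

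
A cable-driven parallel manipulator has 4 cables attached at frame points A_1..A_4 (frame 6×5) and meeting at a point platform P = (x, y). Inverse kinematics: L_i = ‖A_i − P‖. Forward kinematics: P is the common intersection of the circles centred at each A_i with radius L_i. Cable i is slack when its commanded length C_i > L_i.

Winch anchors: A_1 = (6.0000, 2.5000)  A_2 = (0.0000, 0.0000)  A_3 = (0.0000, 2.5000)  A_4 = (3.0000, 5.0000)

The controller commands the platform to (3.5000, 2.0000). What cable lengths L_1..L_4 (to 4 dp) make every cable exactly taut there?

cable 1: Δx=2.5000, Δy=0.5000; L_1 = √(Δx²+Δy²) = 2.5495
cable 2: Δx=-3.5000, Δy=-2.0000; L_2 = √(Δx²+Δy²) = 4.0311
cable 3: Δx=-3.5000, Δy=0.5000; L_3 = √(Δx²+Δy²) = 3.5355
cable 4: Δx=-0.5000, Δy=3.0000; L_4 = √(Δx²+Δy²) = 3.0414

(2.5495, 4.0311, 3.5355, 3.0414)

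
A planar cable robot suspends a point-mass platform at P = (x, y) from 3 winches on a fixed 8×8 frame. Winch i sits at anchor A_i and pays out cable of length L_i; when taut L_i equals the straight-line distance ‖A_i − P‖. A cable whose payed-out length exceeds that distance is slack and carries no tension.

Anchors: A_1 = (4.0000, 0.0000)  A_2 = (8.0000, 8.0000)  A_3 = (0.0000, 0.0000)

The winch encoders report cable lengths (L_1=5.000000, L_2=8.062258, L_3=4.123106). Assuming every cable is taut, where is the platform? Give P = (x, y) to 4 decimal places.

circle eqns → linear via eq_j − eq_1; set q_j = A_j·A_j − L_j²
q_1 = 16.0000+0.0000−25.0000 = -9.0000
-8.0000·x − 16.0000·y = q_1−q_2 = -72.0000
8.0000·x + 0.0000·y = q_1−q_3 = 8.0000
solve first two rows → x=1.0000, y=4.0000

(1.0000, 4.0000)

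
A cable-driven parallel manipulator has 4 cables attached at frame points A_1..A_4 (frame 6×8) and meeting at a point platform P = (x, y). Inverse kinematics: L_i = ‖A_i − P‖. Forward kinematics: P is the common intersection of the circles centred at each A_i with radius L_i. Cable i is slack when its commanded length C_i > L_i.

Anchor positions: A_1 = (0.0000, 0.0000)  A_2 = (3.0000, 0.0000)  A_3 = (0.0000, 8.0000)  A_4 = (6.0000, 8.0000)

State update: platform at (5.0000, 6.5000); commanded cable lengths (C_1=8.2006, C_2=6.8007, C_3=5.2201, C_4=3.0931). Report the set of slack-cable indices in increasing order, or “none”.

i=1: geometric 8.2006 vs commanded 8.2006 ⇒ taut
i=2: geometric 6.8007 vs commanded 6.8007 ⇒ taut
i=3: geometric 5.2202 vs commanded 5.2201 ⇒ taut
i=4: geometric 1.8028 vs commanded 3.0931 ⇒ slack

4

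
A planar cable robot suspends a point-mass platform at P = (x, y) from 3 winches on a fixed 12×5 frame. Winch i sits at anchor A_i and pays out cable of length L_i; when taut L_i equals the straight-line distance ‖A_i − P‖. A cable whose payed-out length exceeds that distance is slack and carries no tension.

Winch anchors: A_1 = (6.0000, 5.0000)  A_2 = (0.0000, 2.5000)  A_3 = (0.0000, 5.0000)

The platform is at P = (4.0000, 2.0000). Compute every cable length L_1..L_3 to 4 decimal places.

cable 1: Δx=2.0000, Δy=3.0000; L_1 = √(Δx²+Δy²) = 3.6056
cable 2: Δx=-4.0000, Δy=0.5000; L_2 = √(Δx²+Δy²) = 4.0311
cable 3: Δx=-4.0000, Δy=3.0000; L_3 = √(Δx²+Δy²) = 5.0000

(3.6056, 4.0311, 5.0000)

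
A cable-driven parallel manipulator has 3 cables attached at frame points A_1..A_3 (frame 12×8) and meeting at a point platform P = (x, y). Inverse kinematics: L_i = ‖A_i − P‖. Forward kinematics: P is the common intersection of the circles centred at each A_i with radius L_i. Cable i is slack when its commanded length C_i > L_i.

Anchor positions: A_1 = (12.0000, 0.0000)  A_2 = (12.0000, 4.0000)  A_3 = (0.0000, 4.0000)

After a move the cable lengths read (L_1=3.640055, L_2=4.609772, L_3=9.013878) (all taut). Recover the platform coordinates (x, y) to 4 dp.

each cable: (A_i−P)·(A_i−P) = L_i²; let q_i = ‖A_i‖²−L_i²
q_1 = 144.0000+0.0000−13.2500 = 130.7500
row 1: 0.0000x − 8.0000y = -8.0000  (q_2=138.7500)
row 2: 24.0000x − 8.0000y = 196.0000  (q_3=-65.2500)
Cramer on rows 1–2 → x = 8.5000, y = 1.0000

(8.5000, 1.0000)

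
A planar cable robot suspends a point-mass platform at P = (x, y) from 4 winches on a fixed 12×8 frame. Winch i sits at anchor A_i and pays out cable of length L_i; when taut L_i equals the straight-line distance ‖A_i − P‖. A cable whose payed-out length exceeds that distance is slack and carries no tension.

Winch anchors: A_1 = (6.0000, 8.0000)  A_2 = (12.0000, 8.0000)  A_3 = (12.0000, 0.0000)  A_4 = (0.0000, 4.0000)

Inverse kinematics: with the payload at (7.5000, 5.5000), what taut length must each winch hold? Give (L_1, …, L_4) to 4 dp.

(2.9155, 5.1478, 7.1063, 7.6485)

L_1: Δ = A_1−P = (-1.5000, 2.5000) → ‖Δ‖ = √8.5000 = 2.9155
L_2: Δ = A_2−P = (4.5000, 2.5000) → ‖Δ‖ = √26.5000 = 5.1478
L_3: Δ = A_3−P = (4.5000, -5.5000) → ‖Δ‖ = √50.5000 = 7.1063
L_4: Δ = A_4−P = (-7.5000, -1.5000) → ‖Δ‖ = √58.5000 = 7.6485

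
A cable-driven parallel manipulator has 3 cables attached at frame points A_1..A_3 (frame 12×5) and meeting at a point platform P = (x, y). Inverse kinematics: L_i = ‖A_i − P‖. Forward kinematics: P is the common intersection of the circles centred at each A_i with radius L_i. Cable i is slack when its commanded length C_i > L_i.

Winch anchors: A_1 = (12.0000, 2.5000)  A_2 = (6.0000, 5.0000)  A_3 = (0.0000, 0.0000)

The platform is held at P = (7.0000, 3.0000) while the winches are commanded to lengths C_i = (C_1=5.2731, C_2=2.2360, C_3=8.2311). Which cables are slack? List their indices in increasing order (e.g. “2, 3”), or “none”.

1, 3

cable 1: L_1 = ‖A_1−P‖ = 5.0249;  C_1 = 5.2731 → slack
cable 2: L_2 = ‖A_2−P‖ = 2.2361;  C_2 = 2.2360 → taut
cable 3: L_3 = ‖A_3−P‖ = 7.6158;  C_3 = 8.2311 → slack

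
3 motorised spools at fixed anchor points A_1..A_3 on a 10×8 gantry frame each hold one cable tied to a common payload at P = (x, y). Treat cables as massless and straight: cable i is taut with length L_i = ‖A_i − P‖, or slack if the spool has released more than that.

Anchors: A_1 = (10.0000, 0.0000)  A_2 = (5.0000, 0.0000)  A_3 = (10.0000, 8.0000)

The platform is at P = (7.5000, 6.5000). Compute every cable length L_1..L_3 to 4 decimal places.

(6.9642, 6.9642, 2.9155)

cable 1: Δx=2.5000, Δy=-6.5000; L_1 = √(Δx²+Δy²) = 6.9642
cable 2: Δx=-2.5000, Δy=-6.5000; L_2 = √(Δx²+Δy²) = 6.9642
cable 3: Δx=2.5000, Δy=1.5000; L_3 = √(Δx²+Δy²) = 2.9155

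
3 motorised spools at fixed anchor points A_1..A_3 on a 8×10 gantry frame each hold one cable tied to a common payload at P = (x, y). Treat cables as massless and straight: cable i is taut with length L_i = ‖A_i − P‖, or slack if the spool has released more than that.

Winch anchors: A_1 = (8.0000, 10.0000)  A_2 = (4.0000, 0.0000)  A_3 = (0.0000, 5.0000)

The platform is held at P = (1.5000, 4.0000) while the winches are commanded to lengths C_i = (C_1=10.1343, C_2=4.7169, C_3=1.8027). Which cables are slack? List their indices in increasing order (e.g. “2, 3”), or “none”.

1

cable 1: L_1 = ‖A_1−P‖ = 8.8459;  C_1 = 10.1343 → slack
cable 2: L_2 = ‖A_2−P‖ = 4.7170;  C_2 = 4.7169 → taut
cable 3: L_3 = ‖A_3−P‖ = 1.8028;  C_3 = 1.8027 → taut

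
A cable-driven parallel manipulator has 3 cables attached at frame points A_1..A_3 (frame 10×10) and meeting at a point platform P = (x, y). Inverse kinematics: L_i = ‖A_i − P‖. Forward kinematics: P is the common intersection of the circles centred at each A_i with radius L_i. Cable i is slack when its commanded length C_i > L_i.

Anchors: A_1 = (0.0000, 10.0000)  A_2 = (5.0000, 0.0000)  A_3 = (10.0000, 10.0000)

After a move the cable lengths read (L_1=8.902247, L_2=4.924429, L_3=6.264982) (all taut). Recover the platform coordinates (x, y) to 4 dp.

(7.0000, 4.5000)

each cable: (A_i−P)·(A_i−P) = L_i²; let k_i = ‖A_i‖²−L_i²
k_1 = 0.0000+100.0000−79.2500 = 20.7500
row 1: -10.0000x + 20.0000y = 20.0000  (k_2=0.7500)
row 2: -20.0000x + 0.0000y = -140.0000  (k_3=160.7500)
Cramer on rows 1–2 → x = 7.0000, y = 4.5000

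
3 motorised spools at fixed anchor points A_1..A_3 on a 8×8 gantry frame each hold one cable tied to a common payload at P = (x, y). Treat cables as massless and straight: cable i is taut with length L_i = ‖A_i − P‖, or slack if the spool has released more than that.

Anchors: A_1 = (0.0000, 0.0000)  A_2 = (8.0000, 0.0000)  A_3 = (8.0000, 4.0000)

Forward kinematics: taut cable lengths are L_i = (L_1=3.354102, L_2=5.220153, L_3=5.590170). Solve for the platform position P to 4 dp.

(3.0000, 1.5000)

each cable: (A_i−P)·(A_i−P) = L_i²; let c_i = ‖A_i‖²−L_i²
c_1 = 0.0000+0.0000−11.2500 = -11.2500
row 1: -16.0000x + 0.0000y = -48.0000  (c_2=36.7500)
row 2: -16.0000x − 8.0000y = -60.0000  (c_3=48.7500)
Cramer on rows 1–2 → x = 3.0000, y = 1.5000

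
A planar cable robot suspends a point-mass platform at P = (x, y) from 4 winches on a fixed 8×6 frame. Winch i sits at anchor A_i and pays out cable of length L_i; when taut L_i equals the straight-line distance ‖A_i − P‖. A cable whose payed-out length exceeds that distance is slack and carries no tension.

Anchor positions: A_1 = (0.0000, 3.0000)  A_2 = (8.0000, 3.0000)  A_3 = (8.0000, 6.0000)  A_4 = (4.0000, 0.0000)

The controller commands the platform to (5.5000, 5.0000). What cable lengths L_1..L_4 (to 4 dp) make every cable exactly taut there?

L_1: Δ = A_1−P = (-5.5000, -2.0000) → ‖Δ‖ = √34.2500 = 5.8523
L_2: Δ = A_2−P = (2.5000, -2.0000) → ‖Δ‖ = √10.2500 = 3.2016
L_3: Δ = A_3−P = (2.5000, 1.0000) → ‖Δ‖ = √7.2500 = 2.6926
L_4: Δ = A_4−P = (-1.5000, -5.0000) → ‖Δ‖ = √27.2500 = 5.2202

(5.8523, 3.2016, 2.6926, 5.2202)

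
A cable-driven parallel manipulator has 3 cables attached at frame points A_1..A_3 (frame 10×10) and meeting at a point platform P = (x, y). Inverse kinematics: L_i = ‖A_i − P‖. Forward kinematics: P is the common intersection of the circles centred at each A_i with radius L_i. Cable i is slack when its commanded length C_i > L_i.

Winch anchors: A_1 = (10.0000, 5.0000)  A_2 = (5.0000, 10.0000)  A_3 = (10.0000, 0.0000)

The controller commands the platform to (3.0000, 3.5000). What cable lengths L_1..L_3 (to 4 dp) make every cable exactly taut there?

L_1 = √((10.0000−3.0000)² + (5.0000−3.5000)²) = 7.1589
L_2 = √((5.0000−3.0000)² + (10.0000−3.5000)²) = 6.8007
L_3 = √((10.0000−3.0000)² + (0.0000−3.5000)²) = 7.8262

(7.1589, 6.8007, 7.8262)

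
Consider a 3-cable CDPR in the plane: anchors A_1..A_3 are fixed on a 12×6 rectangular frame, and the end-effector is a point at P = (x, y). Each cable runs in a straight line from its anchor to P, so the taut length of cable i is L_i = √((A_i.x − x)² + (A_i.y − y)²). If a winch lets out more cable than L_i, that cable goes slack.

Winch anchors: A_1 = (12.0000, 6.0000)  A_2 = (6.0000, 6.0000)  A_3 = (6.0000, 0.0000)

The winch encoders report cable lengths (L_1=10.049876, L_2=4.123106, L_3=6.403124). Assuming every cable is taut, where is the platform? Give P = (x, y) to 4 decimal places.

(2.0000, 5.0000)

circle eqns → linear via eq_j − eq_1; set k_j = A_j·A_j − L_j²
k_1 = 144.0000+36.0000−101.0000 = 79.0000
12.0000·x + 0.0000·y = k_1−k_2 = 24.0000
12.0000·x + 12.0000·y = k_1−k_3 = 84.0000
solve first two rows → x=2.0000, y=5.0000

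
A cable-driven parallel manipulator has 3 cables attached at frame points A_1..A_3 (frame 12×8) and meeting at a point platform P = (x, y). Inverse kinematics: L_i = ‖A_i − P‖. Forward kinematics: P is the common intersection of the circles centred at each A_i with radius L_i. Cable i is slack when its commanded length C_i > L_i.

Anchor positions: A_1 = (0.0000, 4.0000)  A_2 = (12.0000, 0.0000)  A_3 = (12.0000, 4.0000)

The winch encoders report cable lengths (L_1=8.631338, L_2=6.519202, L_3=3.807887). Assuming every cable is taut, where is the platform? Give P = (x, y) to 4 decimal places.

expand ‖A_i−P‖²=L_i² and subtract eq 1 (q_i ≔ ‖A_i‖²−L_i²)
q_1 = 0.0000+16.0000−74.5000 = -58.5000
eq1−eq2 → [-24.0000  8.0000]·P = -160.0000
eq1−eq3 → [-24.0000  0.0000]·P = -204.0000
2×2 solve → P = (8.5000, 5.5000)

(8.5000, 5.5000)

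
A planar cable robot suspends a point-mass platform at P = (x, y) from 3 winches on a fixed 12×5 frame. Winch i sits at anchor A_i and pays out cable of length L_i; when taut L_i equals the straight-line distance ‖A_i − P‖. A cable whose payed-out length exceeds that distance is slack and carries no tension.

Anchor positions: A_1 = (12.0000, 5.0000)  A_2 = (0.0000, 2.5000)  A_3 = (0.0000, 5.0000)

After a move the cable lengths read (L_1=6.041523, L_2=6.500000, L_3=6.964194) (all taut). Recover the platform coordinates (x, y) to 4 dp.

(6.5000, 2.5000)

each cable: (A_i−P)·(A_i−P) = L_i²; let c_i = ‖A_i‖²−L_i²
c_1 = 144.0000+25.0000−36.5000 = 132.5000
row 1: 24.0000x + 5.0000y = 168.5000  (c_2=-36.0000)
row 2: 24.0000x + 0.0000y = 156.0000  (c_3=-23.5000)
Cramer on rows 1–2 → x = 6.5000, y = 2.5000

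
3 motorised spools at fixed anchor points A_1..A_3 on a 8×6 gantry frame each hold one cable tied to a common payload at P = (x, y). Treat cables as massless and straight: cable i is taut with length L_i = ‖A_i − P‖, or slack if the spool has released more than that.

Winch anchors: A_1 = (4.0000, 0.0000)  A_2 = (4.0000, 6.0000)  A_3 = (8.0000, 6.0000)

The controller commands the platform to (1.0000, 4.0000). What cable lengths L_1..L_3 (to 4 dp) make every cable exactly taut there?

L_1 = √((4.0000−1.0000)² + (0.0000−4.0000)²) = 5.0000
L_2 = √((4.0000−1.0000)² + (6.0000−4.0000)²) = 3.6056
L_3 = √((8.0000−1.0000)² + (6.0000−4.0000)²) = 7.2801

(5.0000, 3.6056, 7.2801)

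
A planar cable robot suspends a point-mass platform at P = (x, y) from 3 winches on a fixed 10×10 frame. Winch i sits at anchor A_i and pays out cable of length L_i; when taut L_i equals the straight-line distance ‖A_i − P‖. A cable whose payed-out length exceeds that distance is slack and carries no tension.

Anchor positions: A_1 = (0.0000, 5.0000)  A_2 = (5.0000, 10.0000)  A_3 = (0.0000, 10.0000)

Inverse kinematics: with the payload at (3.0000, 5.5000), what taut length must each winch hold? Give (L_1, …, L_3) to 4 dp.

L_1 = √((0.0000−3.0000)² + (5.0000−5.5000)²) = 3.0414
L_2 = √((5.0000−3.0000)² + (10.0000−5.5000)²) = 4.9244
L_3 = √((0.0000−3.0000)² + (10.0000−5.5000)²) = 5.4083

(3.0414, 4.9244, 5.4083)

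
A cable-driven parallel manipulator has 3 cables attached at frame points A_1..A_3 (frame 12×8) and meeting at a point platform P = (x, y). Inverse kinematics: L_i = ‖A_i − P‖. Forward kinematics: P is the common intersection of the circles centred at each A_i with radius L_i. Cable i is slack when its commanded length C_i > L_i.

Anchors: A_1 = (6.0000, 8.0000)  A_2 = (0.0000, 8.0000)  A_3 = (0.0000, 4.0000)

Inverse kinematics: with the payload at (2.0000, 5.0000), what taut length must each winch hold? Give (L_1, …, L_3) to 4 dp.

cable 1: Δx=4.0000, Δy=3.0000; L_1 = √(Δx²+Δy²) = 5.0000
cable 2: Δx=-2.0000, Δy=3.0000; L_2 = √(Δx²+Δy²) = 3.6056
cable 3: Δx=-2.0000, Δy=-1.0000; L_3 = √(Δx²+Δy²) = 2.2361

(5.0000, 3.6056, 2.2361)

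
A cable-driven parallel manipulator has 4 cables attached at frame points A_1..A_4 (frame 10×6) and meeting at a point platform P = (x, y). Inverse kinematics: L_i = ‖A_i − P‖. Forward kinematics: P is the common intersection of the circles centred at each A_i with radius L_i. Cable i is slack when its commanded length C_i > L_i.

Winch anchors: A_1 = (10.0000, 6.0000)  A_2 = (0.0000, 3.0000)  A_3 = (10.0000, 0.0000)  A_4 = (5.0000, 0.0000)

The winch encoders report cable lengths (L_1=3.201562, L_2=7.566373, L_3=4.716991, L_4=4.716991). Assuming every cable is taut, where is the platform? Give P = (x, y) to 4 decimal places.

each cable: (A_i−P)·(A_i−P) = L_i²; let q_i = ‖A_i‖²−L_i²
q_1 = 100.0000+36.0000−10.2500 = 125.7500
row 1: 20.0000x + 6.0000y = 174.0000  (q_2=-48.2500)
row 2: 0.0000x + 12.0000y = 48.0000  (q_3=77.7500)
row 3: 10.0000x + 12.0000y = 123.0000  (q_4=2.7500)
Cramer on rows 1–2 → x = 7.5000, y = 4.0000
check cable 4: ‖A_4−P‖² = 22.2500 ≈ L_4² = 22.2500 ✓

(7.5000, 4.0000)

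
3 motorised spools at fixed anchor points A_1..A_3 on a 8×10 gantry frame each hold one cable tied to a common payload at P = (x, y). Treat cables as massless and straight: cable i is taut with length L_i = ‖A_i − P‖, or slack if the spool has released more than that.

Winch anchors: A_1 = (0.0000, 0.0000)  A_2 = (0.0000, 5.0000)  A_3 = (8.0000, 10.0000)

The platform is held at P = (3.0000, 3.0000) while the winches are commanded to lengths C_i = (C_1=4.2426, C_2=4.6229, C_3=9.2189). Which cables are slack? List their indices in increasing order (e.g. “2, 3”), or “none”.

cable 1: √((-3.0000)²+(-3.0000)²)=4.2426, C_1=4.2426: taut
cable 2: √((-3.0000)²+(2.0000)²)=3.6056, C_2=4.6229: slack
cable 3: √((5.0000)²+(7.0000)²)=8.6023, C_3=9.2189: slack

2, 3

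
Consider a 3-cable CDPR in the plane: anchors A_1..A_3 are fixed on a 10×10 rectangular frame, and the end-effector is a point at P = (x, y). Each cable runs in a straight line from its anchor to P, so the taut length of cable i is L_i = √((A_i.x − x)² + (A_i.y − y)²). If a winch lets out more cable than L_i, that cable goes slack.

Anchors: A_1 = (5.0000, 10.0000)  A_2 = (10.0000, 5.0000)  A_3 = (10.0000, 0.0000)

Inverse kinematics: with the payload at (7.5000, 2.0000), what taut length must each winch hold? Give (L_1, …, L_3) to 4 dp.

(8.3815, 3.9051, 3.2016)

cable 1: Δx=-2.5000, Δy=8.0000; L_1 = √(Δx²+Δy²) = 8.3815
cable 2: Δx=2.5000, Δy=3.0000; L_2 = √(Δx²+Δy²) = 3.9051
cable 3: Δx=2.5000, Δy=-2.0000; L_3 = √(Δx²+Δy²) = 3.2016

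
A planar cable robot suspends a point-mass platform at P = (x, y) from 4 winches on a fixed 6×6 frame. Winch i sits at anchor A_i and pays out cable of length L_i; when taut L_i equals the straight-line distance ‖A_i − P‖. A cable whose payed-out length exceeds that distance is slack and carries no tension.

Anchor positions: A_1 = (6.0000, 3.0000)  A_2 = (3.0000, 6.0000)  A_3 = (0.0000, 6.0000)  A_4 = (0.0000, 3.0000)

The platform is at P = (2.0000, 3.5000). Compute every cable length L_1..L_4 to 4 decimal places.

(4.0311, 2.6926, 3.2016, 2.0616)

cable 1: Δx=4.0000, Δy=-0.5000; L_1 = √(Δx²+Δy²) = 4.0311
cable 2: Δx=1.0000, Δy=2.5000; L_2 = √(Δx²+Δy²) = 2.6926
cable 3: Δx=-2.0000, Δy=2.5000; L_3 = √(Δx²+Δy²) = 3.2016
cable 4: Δx=-2.0000, Δy=-0.5000; L_4 = √(Δx²+Δy²) = 2.0616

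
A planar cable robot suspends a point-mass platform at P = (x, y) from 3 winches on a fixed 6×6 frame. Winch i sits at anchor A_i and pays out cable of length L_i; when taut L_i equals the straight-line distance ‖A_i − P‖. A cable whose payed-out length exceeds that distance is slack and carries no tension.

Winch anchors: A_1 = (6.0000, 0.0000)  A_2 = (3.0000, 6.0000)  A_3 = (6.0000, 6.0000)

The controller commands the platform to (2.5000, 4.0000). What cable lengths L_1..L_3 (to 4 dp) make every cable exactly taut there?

L_1 = √((6.0000−2.5000)² + (0.0000−4.0000)²) = 5.3151
L_2 = √((3.0000−2.5000)² + (6.0000−4.0000)²) = 2.0616
L_3 = √((6.0000−2.5000)² + (6.0000−4.0000)²) = 4.0311

(5.3151, 2.0616, 4.0311)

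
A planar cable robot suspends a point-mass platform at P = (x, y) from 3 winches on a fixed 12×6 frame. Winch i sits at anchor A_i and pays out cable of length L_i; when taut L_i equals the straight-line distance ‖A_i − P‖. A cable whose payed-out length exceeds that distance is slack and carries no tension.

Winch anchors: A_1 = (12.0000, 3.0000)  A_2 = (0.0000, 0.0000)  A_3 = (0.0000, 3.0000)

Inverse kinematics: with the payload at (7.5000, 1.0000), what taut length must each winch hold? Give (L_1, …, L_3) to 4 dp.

(4.9244, 7.5664, 7.7621)

L_1 = √((12.0000−7.5000)² + (3.0000−1.0000)²) = 4.9244
L_2 = √((0.0000−7.5000)² + (0.0000−1.0000)²) = 7.5664
L_3 = √((0.0000−7.5000)² + (3.0000−1.0000)²) = 7.7621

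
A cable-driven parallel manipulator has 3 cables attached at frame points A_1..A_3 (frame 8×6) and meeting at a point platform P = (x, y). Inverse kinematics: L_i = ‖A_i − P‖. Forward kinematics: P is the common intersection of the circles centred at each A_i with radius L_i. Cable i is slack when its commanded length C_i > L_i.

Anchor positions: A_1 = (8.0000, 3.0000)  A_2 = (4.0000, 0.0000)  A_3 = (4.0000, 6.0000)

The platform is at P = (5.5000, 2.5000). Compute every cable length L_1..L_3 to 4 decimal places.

L_1 = √((8.0000−5.5000)² + (3.0000−2.5000)²) = 2.5495
L_2 = √((4.0000−5.5000)² + (0.0000−2.5000)²) = 2.9155
L_3 = √((4.0000−5.5000)² + (6.0000−2.5000)²) = 3.8079

(2.5495, 2.9155, 3.8079)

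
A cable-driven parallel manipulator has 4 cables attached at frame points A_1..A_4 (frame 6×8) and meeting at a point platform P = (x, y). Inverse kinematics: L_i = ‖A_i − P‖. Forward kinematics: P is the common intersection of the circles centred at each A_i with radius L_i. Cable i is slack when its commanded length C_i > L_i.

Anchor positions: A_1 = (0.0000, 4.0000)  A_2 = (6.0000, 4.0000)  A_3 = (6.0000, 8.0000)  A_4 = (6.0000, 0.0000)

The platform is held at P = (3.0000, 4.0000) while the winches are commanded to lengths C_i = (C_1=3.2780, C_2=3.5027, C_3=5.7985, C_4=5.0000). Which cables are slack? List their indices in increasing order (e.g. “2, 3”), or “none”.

cable 1: L_1 = ‖A_1−P‖ = 3.0000;  C_1 = 3.2780 → slack
cable 2: L_2 = ‖A_2−P‖ = 3.0000;  C_2 = 3.5027 → slack
cable 3: L_3 = ‖A_3−P‖ = 5.0000;  C_3 = 5.7985 → slack
cable 4: L_4 = ‖A_4−P‖ = 5.0000;  C_4 = 5.0000 → taut

1, 2, 3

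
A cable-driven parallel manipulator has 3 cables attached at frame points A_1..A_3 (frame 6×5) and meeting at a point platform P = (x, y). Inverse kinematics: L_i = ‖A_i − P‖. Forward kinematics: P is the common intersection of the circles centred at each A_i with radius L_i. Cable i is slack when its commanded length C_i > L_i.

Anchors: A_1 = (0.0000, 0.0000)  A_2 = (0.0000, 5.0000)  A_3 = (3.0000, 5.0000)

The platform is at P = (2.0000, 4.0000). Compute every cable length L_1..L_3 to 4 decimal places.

L_1: Δ = A_1−P = (-2.0000, -4.0000) → ‖Δ‖ = √20.0000 = 4.4721
L_2: Δ = A_2−P = (-2.0000, 1.0000) → ‖Δ‖ = √5.0000 = 2.2361
L_3: Δ = A_3−P = (1.0000, 1.0000) → ‖Δ‖ = √2.0000 = 1.4142

(4.4721, 2.2361, 1.4142)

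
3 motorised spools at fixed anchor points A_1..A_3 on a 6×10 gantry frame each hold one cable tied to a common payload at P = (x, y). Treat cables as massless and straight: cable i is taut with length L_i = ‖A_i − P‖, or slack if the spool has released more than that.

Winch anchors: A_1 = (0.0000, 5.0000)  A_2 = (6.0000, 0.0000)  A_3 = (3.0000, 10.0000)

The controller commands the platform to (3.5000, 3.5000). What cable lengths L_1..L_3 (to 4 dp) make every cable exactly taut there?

cable 1: Δx=-3.5000, Δy=1.5000; L_1 = √(Δx²+Δy²) = 3.8079
cable 2: Δx=2.5000, Δy=-3.5000; L_2 = √(Δx²+Δy²) = 4.3012
cable 3: Δx=-0.5000, Δy=6.5000; L_3 = √(Δx²+Δy²) = 6.5192

(3.8079, 4.3012, 6.5192)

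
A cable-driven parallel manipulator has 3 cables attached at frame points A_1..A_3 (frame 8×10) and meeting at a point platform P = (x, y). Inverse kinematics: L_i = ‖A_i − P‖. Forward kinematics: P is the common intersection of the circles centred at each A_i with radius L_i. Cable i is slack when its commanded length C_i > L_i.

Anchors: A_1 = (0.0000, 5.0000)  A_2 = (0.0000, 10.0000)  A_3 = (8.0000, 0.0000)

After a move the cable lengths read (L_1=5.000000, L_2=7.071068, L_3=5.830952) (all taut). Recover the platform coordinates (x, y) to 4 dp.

(5.0000, 5.0000)

each cable: (A_i−P)·(A_i−P) = L_i²; let q_i = ‖A_i‖²−L_i²
q_1 = 0.0000+25.0000−25.0000 = 0.0000
row 1: 0.0000x − 10.0000y = -50.0000  (q_2=50.0000)
row 2: -16.0000x + 10.0000y = -30.0000  (q_3=30.0000)
Cramer on rows 1–2 → x = 5.0000, y = 5.0000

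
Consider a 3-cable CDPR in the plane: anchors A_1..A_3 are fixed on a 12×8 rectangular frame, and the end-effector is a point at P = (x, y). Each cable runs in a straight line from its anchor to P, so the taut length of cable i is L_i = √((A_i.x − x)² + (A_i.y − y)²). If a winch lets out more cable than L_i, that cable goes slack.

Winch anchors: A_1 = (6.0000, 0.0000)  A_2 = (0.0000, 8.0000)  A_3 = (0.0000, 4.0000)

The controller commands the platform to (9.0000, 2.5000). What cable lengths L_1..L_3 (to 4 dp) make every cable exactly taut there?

L_1: Δ = A_1−P = (-3.0000, -2.5000) → ‖Δ‖ = √15.2500 = 3.9051
L_2: Δ = A_2−P = (-9.0000, 5.5000) → ‖Δ‖ = √111.2500 = 10.5475
L_3: Δ = A_3−P = (-9.0000, 1.5000) → ‖Δ‖ = √83.2500 = 9.1241

(3.9051, 10.5475, 9.1241)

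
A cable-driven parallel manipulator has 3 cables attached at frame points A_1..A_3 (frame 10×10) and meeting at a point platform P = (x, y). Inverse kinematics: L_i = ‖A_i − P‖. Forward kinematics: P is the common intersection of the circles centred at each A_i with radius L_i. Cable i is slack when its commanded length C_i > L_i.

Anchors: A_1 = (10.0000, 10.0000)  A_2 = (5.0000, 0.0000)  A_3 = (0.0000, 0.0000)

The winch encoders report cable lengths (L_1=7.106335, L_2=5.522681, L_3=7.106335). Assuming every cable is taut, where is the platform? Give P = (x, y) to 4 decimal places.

each cable: (A_i−P)·(A_i−P) = L_i²; let c_i = ‖A_i‖²−L_i²
c_1 = 100.0000+100.0000−50.5000 = 149.5000
row 1: 10.0000x + 20.0000y = 155.0000  (c_2=-5.5000)
row 2: 20.0000x + 20.0000y = 200.0000  (c_3=-50.5000)
Cramer on rows 1–2 → x = 4.5000, y = 5.5000

(4.5000, 5.5000)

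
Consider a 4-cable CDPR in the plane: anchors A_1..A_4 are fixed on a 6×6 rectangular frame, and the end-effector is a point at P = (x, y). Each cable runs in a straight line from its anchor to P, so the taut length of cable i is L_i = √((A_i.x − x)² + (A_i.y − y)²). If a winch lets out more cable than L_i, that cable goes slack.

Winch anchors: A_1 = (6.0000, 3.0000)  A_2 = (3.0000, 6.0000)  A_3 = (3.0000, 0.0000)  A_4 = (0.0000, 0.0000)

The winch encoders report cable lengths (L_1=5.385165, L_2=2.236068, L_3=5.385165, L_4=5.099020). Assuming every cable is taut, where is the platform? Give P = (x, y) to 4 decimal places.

(1.0000, 5.0000)

each cable: (A_i−P)·(A_i−P) = L_i²; let q_i = ‖A_i‖²−L_i²
q_1 = 36.0000+9.0000−29.0000 = 16.0000
row 1: 6.0000x − 6.0000y = -24.0000  (q_2=40.0000)
row 2: 6.0000x + 6.0000y = 36.0000  (q_3=-20.0000)
row 3: 12.0000x + 6.0000y = 42.0000  (q_4=-26.0000)
Cramer on rows 1–2 → x = 1.0000, y = 5.0000
check cable 4: ‖A_4−P‖² = 26.0000 ≈ L_4² = 26.0000 ✓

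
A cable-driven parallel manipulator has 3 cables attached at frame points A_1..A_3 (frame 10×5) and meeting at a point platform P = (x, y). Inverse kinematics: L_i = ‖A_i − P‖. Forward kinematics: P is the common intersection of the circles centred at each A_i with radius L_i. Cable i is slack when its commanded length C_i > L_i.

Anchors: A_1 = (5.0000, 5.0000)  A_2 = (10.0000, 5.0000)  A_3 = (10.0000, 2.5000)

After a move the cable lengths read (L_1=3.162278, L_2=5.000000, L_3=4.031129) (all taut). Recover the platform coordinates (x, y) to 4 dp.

expand ‖A_i−P‖²=L_i² and subtract eq 1 (k_i ≔ ‖A_i‖²−L_i²)
k_1 = 25.0000+25.0000−10.0000 = 40.0000
eq1−eq2 → [-10.0000  0.0000]·P = -60.0000
eq1−eq3 → [-10.0000  5.0000]·P = -50.0000
2×2 solve → P = (6.0000, 2.0000)

(6.0000, 2.0000)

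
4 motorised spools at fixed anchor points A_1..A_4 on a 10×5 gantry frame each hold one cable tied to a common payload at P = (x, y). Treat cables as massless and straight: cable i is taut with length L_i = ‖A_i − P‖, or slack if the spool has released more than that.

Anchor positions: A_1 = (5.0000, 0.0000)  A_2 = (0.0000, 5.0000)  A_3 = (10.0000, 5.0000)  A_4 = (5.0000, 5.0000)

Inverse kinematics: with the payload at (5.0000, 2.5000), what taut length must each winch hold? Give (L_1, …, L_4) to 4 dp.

(2.5000, 5.5902, 5.5902, 2.5000)

L_1 = √((5.0000−5.0000)² + (0.0000−2.5000)²) = 2.5000
L_2 = √((0.0000−5.0000)² + (5.0000−2.5000)²) = 5.5902
L_3 = √((10.0000−5.0000)² + (5.0000−2.5000)²) = 5.5902
L_4 = √((5.0000−5.0000)² + (5.0000−2.5000)²) = 2.5000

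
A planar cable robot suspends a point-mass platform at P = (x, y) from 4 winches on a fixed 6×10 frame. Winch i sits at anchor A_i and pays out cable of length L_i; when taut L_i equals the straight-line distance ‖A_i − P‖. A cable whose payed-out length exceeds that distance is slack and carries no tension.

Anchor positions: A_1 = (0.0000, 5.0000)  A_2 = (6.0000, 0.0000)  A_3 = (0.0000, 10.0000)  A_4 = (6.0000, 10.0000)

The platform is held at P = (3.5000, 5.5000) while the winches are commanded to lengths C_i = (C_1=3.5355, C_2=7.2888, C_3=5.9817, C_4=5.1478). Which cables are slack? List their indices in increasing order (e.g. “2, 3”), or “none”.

cable 1: L_1 = ‖A_1−P‖ = 3.5355;  C_1 = 3.5355 → taut
cable 2: L_2 = ‖A_2−P‖ = 6.0415;  C_2 = 7.2888 → slack
cable 3: L_3 = ‖A_3−P‖ = 5.7009;  C_3 = 5.9817 → slack
cable 4: L_4 = ‖A_4−P‖ = 5.1478;  C_4 = 5.1478 → taut

2, 3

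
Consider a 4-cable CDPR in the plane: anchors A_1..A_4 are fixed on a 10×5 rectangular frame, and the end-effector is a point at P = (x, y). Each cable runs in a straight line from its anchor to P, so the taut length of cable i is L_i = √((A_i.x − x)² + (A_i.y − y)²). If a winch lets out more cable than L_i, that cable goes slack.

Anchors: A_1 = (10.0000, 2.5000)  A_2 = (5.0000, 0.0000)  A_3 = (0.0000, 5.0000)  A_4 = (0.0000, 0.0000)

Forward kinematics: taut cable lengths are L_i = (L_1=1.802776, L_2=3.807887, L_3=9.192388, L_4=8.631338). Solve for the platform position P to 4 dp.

(8.5000, 1.5000)

circle eqns → linear via eq_j − eq_1; set c_j = A_j·A_j − L_j²
c_1 = 100.0000+6.2500−3.2500 = 103.0000
10.0000·x + 5.0000·y = c_1−c_2 = 92.5000
20.0000·x − 5.0000·y = c_1−c_3 = 162.5000
20.0000·x + 5.0000·y = c_1−c_4 = 177.5000
solve first two rows → x=8.5000, y=1.5000
check cable 4: ‖A_4−P‖² = 74.5000 ≈ L_4² = 74.5000 ✓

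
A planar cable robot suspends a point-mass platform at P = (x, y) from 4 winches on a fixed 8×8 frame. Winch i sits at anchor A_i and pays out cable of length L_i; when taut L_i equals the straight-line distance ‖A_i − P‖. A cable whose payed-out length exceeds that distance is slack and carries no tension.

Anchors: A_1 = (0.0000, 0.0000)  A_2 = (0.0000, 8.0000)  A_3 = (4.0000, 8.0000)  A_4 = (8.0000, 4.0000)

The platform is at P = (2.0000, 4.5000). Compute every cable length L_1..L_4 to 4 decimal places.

(4.9244, 4.0311, 4.0311, 6.0208)

L_1: Δ = A_1−P = (-2.0000, -4.5000) → ‖Δ‖ = √24.2500 = 4.9244
L_2: Δ = A_2−P = (-2.0000, 3.5000) → ‖Δ‖ = √16.2500 = 4.0311
L_3: Δ = A_3−P = (2.0000, 3.5000) → ‖Δ‖ = √16.2500 = 4.0311
L_4: Δ = A_4−P = (6.0000, -0.5000) → ‖Δ‖ = √36.2500 = 6.0208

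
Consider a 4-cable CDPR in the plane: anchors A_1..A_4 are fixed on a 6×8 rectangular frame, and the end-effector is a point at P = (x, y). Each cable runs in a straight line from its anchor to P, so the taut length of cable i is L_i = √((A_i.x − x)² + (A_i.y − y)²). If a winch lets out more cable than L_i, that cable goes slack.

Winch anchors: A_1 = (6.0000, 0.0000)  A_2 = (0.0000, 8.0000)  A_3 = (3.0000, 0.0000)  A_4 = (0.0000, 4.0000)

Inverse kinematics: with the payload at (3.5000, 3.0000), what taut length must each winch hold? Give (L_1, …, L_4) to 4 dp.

(3.9051, 6.1033, 3.0414, 3.6401)

cable 1: Δx=2.5000, Δy=-3.0000; L_1 = √(Δx²+Δy²) = 3.9051
cable 2: Δx=-3.5000, Δy=5.0000; L_2 = √(Δx²+Δy²) = 6.1033
cable 3: Δx=-0.5000, Δy=-3.0000; L_3 = √(Δx²+Δy²) = 3.0414
cable 4: Δx=-3.5000, Δy=1.0000; L_4 = √(Δx²+Δy²) = 3.6401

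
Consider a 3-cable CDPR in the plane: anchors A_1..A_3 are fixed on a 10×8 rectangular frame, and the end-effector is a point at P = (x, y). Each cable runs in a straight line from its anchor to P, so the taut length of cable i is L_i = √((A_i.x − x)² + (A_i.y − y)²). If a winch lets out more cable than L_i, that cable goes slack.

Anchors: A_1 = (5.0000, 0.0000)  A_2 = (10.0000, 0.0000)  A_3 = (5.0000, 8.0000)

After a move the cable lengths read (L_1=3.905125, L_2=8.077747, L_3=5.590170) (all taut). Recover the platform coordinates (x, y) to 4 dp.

expand ‖A_i−P‖²=L_i² and subtract eq 1 (q_i ≔ ‖A_i‖²−L_i²)
q_1 = 25.0000+0.0000−15.2500 = 9.7500
eq1−eq2 → [-10.0000  0.0000]·P = -25.0000
eq1−eq3 → [0.0000  -16.0000]·P = -48.0000
2×2 solve → P = (2.5000, 3.0000)

(2.5000, 3.0000)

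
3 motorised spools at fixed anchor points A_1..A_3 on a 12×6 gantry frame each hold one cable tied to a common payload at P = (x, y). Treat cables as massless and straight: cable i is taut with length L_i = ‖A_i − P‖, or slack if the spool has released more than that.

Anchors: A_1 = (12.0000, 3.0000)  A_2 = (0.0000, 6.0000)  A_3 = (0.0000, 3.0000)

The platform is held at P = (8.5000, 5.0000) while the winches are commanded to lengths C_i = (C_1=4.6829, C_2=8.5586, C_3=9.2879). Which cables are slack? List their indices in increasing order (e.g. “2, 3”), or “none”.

1, 3

i=1: geometric 4.0311 vs commanded 4.6829 ⇒ slack
i=2: geometric 8.5586 vs commanded 8.5586 ⇒ taut
i=3: geometric 8.7321 vs commanded 9.2879 ⇒ slack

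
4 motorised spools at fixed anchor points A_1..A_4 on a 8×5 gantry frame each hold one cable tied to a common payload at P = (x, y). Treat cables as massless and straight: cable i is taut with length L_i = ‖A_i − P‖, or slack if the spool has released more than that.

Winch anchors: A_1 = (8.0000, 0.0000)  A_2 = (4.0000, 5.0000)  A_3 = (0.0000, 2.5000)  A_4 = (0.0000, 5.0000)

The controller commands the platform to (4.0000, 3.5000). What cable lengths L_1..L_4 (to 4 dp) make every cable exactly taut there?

(5.3151, 1.5000, 4.1231, 4.2720)

L_1 = √((8.0000−4.0000)² + (0.0000−3.5000)²) = 5.3151
L_2 = √((4.0000−4.0000)² + (5.0000−3.5000)²) = 1.5000
L_3 = √((0.0000−4.0000)² + (2.5000−3.5000)²) = 4.1231
L_4 = √((0.0000−4.0000)² + (5.0000−3.5000)²) = 4.2720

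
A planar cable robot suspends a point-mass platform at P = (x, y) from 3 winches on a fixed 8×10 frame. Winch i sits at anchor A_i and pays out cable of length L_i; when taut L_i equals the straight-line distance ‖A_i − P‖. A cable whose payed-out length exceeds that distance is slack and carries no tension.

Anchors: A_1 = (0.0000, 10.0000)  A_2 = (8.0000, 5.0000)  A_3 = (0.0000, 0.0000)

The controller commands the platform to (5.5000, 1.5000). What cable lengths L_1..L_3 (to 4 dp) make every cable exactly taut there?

L_1: Δ = A_1−P = (-5.5000, 8.5000) → ‖Δ‖ = √102.5000 = 10.1242
L_2: Δ = A_2−P = (2.5000, 3.5000) → ‖Δ‖ = √18.5000 = 4.3012
L_3: Δ = A_3−P = (-5.5000, -1.5000) → ‖Δ‖ = √32.5000 = 5.7009

(10.1242, 4.3012, 5.7009)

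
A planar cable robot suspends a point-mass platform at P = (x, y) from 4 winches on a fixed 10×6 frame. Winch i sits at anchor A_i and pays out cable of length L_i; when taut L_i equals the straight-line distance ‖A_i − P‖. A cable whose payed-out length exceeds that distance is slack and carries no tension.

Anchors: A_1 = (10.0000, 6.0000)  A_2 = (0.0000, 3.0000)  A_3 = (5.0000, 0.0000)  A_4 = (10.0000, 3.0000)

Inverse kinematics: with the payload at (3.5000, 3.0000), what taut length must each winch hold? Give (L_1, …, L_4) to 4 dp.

L_1: Δ = A_1−P = (6.5000, 3.0000) → ‖Δ‖ = √51.2500 = 7.1589
L_2: Δ = A_2−P = (-3.5000, 0.0000) → ‖Δ‖ = √12.2500 = 3.5000
L_3: Δ = A_3−P = (1.5000, -3.0000) → ‖Δ‖ = √11.2500 = 3.3541
L_4: Δ = A_4−P = (6.5000, 0.0000) → ‖Δ‖ = √42.2500 = 6.5000

(7.1589, 3.5000, 3.3541, 6.5000)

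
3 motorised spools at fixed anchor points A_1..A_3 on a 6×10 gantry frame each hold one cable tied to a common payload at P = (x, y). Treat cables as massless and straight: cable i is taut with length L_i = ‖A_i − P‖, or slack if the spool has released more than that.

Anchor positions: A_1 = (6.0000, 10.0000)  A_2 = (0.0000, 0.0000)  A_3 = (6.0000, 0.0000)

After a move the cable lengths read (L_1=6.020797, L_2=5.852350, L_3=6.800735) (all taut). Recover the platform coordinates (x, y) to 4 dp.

each cable: (A_i−P)·(A_i−P) = L_i²; let k_i = ‖A_i‖²−L_i²
k_1 = 36.0000+100.0000−36.2500 = 99.7500
row 1: 12.0000x + 20.0000y = 134.0000  (k_2=-34.2500)
row 2: 0.0000x + 20.0000y = 110.0000  (k_3=-10.2500)
Cramer on rows 1–2 → x = 2.0000, y = 5.5000

(2.0000, 5.5000)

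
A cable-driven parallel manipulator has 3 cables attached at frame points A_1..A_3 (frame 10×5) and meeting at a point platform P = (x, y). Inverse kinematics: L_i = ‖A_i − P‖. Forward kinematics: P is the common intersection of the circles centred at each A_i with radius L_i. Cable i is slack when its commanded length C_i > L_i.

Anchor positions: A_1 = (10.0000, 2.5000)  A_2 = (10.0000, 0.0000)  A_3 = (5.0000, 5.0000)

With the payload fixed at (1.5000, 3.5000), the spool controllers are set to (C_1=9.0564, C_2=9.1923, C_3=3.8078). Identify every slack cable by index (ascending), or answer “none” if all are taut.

cable 1: √((8.5000)²+(-1.0000)²)=8.5586, C_1=9.0564: slack
cable 2: √((8.5000)²+(-3.5000)²)=9.1924, C_2=9.1923: taut
cable 3: √((3.5000)²+(1.5000)²)=3.8079, C_3=3.8078: taut

1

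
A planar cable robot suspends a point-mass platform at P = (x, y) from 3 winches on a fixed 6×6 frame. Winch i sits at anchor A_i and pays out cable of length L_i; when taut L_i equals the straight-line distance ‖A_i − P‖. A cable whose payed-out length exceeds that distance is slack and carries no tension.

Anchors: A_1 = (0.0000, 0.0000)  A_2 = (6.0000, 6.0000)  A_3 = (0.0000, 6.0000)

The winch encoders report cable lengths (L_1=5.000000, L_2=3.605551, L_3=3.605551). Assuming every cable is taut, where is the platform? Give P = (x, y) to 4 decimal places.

(3.0000, 4.0000)

expand ‖A_i−P‖²=L_i² and subtract eq 1 (k_i ≔ ‖A_i‖²−L_i²)
k_1 = 0.0000+0.0000−25.0000 = -25.0000
eq1−eq2 → [-12.0000  -12.0000]·P = -84.0000
eq1−eq3 → [0.0000  -12.0000]·P = -48.0000
2×2 solve → P = (3.0000, 4.0000)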